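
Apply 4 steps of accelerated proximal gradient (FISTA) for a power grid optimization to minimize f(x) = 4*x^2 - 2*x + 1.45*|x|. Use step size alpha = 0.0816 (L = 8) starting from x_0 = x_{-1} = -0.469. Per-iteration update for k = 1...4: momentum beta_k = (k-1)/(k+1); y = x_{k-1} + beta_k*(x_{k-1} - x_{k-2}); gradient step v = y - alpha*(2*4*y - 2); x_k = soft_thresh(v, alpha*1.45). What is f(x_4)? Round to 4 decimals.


FISTA on f(x) = 4*x^2 - 2*x + 1.45*|x|
L = 8, alpha = 0.0816
Iteration 1: beta = 0.0, y = -0.469 + 0.0*(-0.469 + 0.469) = -0.469
  grad(y) = -5.752, v = y - alpha*grad = 0.0004
  prox(v) = soft_thresh(0.0004, 0.1183) = 0.0
Iteration 2: beta = 0.3333, y = 0.0 + 0.3333*(0.0 + 0.469) = 0.1563
  grad(y) = -0.7493, v = y - alpha*grad = 0.2175
  prox(v) = soft_thresh(0.2175, 0.1183) = 0.0992
Iteration 3: beta = 0.5, y = 0.0992 + 0.5*(0.0992 - 0.0) = 0.1487
  grad(y) = -0.8101, v = y - alpha*grad = 0.2148
  prox(v) = soft_thresh(0.2148, 0.1183) = 0.0965
Iteration 4: beta = 0.6, y = 0.0965 + 0.6*(0.0965 - 0.0992) = 0.0949
  grad(y) = -1.2405, v = y - alpha*grad = 0.1962
  prox(v) = soft_thresh(0.1962, 0.1183) = 0.0778
f(x_4) = 4*0.0778^2 - 2*0.0778 + 1.45*|0.0778| = -0.0186


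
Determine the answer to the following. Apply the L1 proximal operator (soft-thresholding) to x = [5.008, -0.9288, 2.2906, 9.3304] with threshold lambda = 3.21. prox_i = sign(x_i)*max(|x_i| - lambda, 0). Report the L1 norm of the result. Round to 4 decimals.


Soft-thresholding with lambda = 3.21:
prox(5.008) = sign(5.008)*max(|5.008| - 3.21, 0) = 1.798
prox(-0.9288) = sign(-0.9288)*max(|-0.9288| - 3.21, 0) = 0.0
prox(2.2906) = sign(2.2906)*max(|2.2906| - 3.21, 0) = 0.0
prox(9.3304) = sign(9.3304)*max(|9.3304| - 3.21, 0) = 6.1204
prox(x) = [1.798, 0.0, 0.0, 6.1204]
||prox(x)||_1 = 1.798 + 0.0 + 0.0 + 6.1204 = 7.9184


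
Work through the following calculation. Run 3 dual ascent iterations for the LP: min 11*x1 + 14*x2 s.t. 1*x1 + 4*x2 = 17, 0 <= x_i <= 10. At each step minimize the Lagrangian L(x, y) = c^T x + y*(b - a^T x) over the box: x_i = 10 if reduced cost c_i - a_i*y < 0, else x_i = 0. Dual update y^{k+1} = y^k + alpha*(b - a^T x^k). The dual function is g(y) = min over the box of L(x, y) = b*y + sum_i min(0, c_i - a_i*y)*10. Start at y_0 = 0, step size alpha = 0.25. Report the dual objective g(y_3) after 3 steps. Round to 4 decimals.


Dual ascent for LP: min 11*x1 + 14*x2, 1*x1 + 4*x2 = 17, 0 <= x_i <= 10
Step 1: y^k = 0.0, reduced costs: (11.0, 14.0)
  x^k = (0.0, 0.0), subgradient = b - a^T x = 17.0
  y^{k+1} = 0.0 + 0.25*17.0 = 4.25
Step 2: y^k = 4.25, reduced costs: (6.75, -3.0)
  x^k = (0.0, 10.0), subgradient = b - a^T x = -23.0
  y^{k+1} = 4.25 + 0.25*-23.0 = -1.5
Step 3: y^k = -1.5, reduced costs: (12.5, 20.0)
  x^k = (0.0, 0.0), subgradient = b - a^T x = 17.0
  y^{k+1} = -1.5 + 0.25*17.0 = 2.75
Dual objective at y_3 = 2.75: reduced costs (8.25, 3.0), box minimizer x = (0.0, 0.0)
g(y_3) = b*y + (c1 - a1*y)*x1 + (c2 - a2*y)*x2 = 17*2.75 + 8.25*0.0 + 3.0*0.0 = 46.75 + 0.0 + 0.0 = 46.75


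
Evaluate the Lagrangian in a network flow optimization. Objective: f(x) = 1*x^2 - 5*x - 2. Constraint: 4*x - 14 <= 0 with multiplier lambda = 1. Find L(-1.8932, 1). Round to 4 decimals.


Step 1: Evaluate f(x).
f(-1.8932) = 1*(-1.8932)^2 - 5*(-1.8932) - 2 = 11.0502
Step 2: Evaluate g(x).
g(-1.8932) = 4*-1.8932 - 14 = -21.5728
Step 3: Compute Lagrangian.
L = 11.0502 + 1*-21.5728 = -10.5226


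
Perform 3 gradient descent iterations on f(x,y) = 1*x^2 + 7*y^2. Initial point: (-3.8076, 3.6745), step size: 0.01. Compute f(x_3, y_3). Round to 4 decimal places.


Gradient descent on f(x,y) = 1*x^2 + 7*y^2.
Starting point: (-3.8076, 3.6745), alpha = 0.01
Step 1: grad_x = 2*1*-3.8076 = -7.6152, grad_y = 2*7*3.6745 = 51.443
  x_1 = -3.8076 - 0.01*-7.6152 = -3.7314
  y_1 = 3.6745 - 0.01*51.443 = 3.1601
Step 2: grad_x = 2*1*-3.7314 = -7.4629, grad_y = 2*7*3.1601 = 44.241
  x_2 = -3.7314 - 0.01*-7.4629 = -3.6568
  y_2 = 3.1601 - 0.01*44.241 = 2.7177
Step 3: grad_x = 2*1*-3.6568 = -7.3136, grad_y = 2*7*2.7177 = 38.0472
  x_3 = -3.6568 - 0.01*-7.3136 = -3.5837
  y_3 = 2.7177 - 0.01*38.0472 = 2.3372
f(-3.5837, 2.3372) = 1*(-3.5837)^2 + 7*2.3372^2 = 51.0799


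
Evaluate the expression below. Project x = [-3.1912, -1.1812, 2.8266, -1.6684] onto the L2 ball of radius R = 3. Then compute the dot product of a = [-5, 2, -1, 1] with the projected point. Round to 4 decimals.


Step 1: Compute ||x|| (intermediates to 6 decimals).
||x|| = sqrt((-3.1912)^2 + (-1.1812)^2 + 2.8266^2 + (-1.6684)^2) = 4.727813
Step 2: Project.
Since ||x|| > R, scale = R/||x|| = 3/4.727813 = 0.634543, proj(x) = scale * x
proj(x) = [-2.024954, -0.749522, 1.793599, -1.058672]
Step 3: Dot product.
a^T * proj(x) = -5*(-2.024954) + 2*(-0.749522) - 1*1.793599 + 1*(-1.058672) = 5.7735


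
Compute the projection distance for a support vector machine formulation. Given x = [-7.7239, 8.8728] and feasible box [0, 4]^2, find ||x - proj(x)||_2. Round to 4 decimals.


Project each component onto [0, 4].
clip(-7.7239) = 0.0, clip(8.8728) = 4.0
Projection = [0.0, 4.0]
Squared diffs: [59.6586, 23.7442]
Distance = sqrt(83.4028) = 9.1325


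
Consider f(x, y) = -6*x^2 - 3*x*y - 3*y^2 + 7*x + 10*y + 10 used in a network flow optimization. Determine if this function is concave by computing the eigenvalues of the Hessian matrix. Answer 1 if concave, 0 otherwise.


The Hessian of f(x,y) = -6*x^2 - 3*x*y - 3*y^2 + 7*x + 10*y + 10 is:
H = [[-12, -3], [-3, -6]]
Trace = -12 - 6 = -18
Determinant = -12*-6 - (-3)^2 = 63
Discriminant = (-18)^2 - 4*63 = 72.0
Eigenvalues: lambda_1 = -13.2426, lambda_2 = -4.7574
The function is concave.

1


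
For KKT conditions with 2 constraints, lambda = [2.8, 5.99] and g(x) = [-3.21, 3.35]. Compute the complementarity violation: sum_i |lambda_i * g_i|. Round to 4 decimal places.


KKT complementary slackness check:
lambda_1 * g_1 = 2.8 * -3.21 = -8.988
lambda_2 * g_2 = 5.99 * 3.35 = 20.0665
Total violation = 8.988 + 20.0665 = 29.0545


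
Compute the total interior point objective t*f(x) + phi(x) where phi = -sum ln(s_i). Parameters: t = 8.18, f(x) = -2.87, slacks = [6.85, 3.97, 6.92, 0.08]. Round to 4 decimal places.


Step 1: Compute log-barrier.
ln values: [1.9242, 1.3788, 1.9344, -2.5257]
phi = -(1.9242 + 1.3788 + 1.9344 - 2.5257) = -2.7117
Step 2: Compute augmented objective.
t*f(x) = 8.18*-2.87 = -23.4766
Total = -23.4766 - 2.7117 = -26.1883


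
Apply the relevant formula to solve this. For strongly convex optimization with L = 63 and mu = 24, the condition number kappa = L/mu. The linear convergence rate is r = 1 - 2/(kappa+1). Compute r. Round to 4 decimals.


Step 1: Compute the condition number.
kappa = L/mu = 63/24 = 2.625
Step 2: Compute the convergence rate.
r = 1 - 2/(kappa + 1) = 1 - 2*mu/(L + mu) = (L - mu)/(L + mu) = 39/87 = 0.4483


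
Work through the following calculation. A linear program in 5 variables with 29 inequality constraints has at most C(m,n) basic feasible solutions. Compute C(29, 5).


Each vertex corresponds to some choice of n active constraints out of m, so the number of vertices is at most C(m, n) = m! / (n!(m-n)!).
m = 29, n = 5
Numerator: 29 * 28 * 27 * 26 * 25
Denominator: 5! = 120
C(29, 5) = 118755


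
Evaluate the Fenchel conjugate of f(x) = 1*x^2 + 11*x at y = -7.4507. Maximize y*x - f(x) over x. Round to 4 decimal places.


f*(y) = sup_x {y*x - a*x^2 - b*x} = sup_x {(y-b)*x - a*x^2}
FOC: (y - b) - 2a*x = 0 => x* = (y - b)/(2a)
x* = (-7.4507 - 11)/(2*1) = -9.2254
f*(-7.4507) = (y-b)^2/(4a) = (-7.4507 - 11)^2/(4*1)
= 340.4283/4 = 85.1071


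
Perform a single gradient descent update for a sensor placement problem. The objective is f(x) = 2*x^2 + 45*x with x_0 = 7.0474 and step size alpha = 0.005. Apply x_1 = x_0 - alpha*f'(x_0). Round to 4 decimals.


We compute the gradient at x_0 and apply the update.
f'(x) = 4*x + 45
f'(7.0474) = 4*7.0474 + 45 = 73.1896
x_1 = 7.0474 - 0.005*73.1896 = 6.6815


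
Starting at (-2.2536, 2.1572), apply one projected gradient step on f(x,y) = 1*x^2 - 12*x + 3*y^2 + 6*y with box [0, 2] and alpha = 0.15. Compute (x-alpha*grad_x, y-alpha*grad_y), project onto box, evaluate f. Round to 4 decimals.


Step 1: Compute gradient at (-2.2536, 2.1572).
grad_x = 2*1*-2.2536 - 12 = -16.5072
grad_y = 2*3*2.1572 + 6 = 18.9432
Step 2: Gradient step.
x_raw = -2.2536 - 0.15*-16.5072 = 0.2225
y_raw = 2.1572 - 0.15*18.9432 = -0.6843
Step 3: Project onto [0, 2].
x_proj = clip(0.2225) = 0.2225
y_proj = clip(-0.6843) = 0.0
Step 4: Evaluate f.
f(0.2225, 0.0) = -2.6203


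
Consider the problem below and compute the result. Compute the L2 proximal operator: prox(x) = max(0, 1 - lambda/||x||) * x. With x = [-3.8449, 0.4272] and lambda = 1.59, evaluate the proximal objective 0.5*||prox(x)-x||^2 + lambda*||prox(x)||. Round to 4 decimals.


Step 1: Compute ||x||.
||x|| = 3.8686
Step 2: Compute scaling factor.
scale = max(0, 1 - 1.59/3.8686) = 0.589
Step 3: prox(x) = [-2.2646, 0.2516]
||prox(x)|| = 2.2786
Step 4: Proximal objective.
0.5*||prox-x||^2 = 1.2641
lambda*||prox|| = 3.623
Total = 4.887


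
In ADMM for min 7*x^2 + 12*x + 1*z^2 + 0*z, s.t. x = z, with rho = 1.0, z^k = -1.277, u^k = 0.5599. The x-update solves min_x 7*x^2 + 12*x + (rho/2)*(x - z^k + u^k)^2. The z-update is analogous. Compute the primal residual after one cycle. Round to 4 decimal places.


ADMM iteration with rho = 1.0, z^k = -1.277, u^k = 0.5599
Step 1: x-update.
Minimize 7*x^2 + 12*x + (1.0/2)*(x + 1.277 + 0.5599)^2
FOC: (2*7 + 1.0)*x = -12 + 1.0*(-1.277 - 0.5599)
x^{k+1} = -0.9225
Step 2: z-update.
Minimize 1*z^2 + 0*z + (1.0/2)*(-0.9225 - z + 0.5599)^2
FOC: (2*1 + 1.0)*z = 0 + 1.0*(-0.9225 + 0.5599)
z^{k+1} = -0.1209
Step 3: u-update.
u^{k+1} = 0.5599 - 0.9225 + 0.1209 = -0.2417
Step 4: Primal residual = |-0.9225 + 0.1209| = 0.8016


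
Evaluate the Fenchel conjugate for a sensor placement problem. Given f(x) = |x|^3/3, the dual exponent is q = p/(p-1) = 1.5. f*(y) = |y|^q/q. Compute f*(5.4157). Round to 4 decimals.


The conjugate exponent q satisfies 1/p + 1/q = 1.
p = 3, so q = 3/(3 - 1) = 1.5
|y|^q = 5.4157^1.5 = 12.6032
f*(5.4157) = 12.6032 / 1.5 = 8.4022


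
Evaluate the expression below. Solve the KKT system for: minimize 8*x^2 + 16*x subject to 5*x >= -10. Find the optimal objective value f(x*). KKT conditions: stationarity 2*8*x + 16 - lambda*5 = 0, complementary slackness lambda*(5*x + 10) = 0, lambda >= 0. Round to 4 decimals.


Step 1: Try lambda = 0 (constraint inactive).
Stationarity: 2*8*x + 16 = 0
x* = -16/(2*8) = -1.0
Check constraint: 5*-1.0 = -5.0 >= -10 -- satisfied.
Step 2: Compute optimal value.
f(x*) = 8*(-1.0)^2 + 16*(-1.0) = -8.0


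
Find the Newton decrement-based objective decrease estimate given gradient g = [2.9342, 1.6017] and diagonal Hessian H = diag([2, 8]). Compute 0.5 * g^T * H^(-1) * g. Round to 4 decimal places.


Step 1: H is diagonal, so H^(-1) * g = [1.4671, 0.2002].
Step 2: g^T H^(-1) g = sum_i g_i^2 / H_ii
  = (2.9342)^2/2 + (1.6017)^2/8
  = 4.3048 + 0.3207 = 4.6254
Step 3: Objective decrease = 0.5 * g^T H^(-1) g = 2.3127


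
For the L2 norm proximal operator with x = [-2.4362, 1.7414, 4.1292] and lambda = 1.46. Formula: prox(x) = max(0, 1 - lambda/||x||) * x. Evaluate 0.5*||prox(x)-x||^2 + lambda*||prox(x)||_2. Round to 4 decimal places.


Step 1: Compute ||x||.
||x|| = 5.1008
Step 2: Compute scaling factor.
scale = max(0, 1 - 1.46/5.1008) = 0.7138
Step 3: prox(x) = [-1.7389, 1.243, 2.9473]
||prox(x)|| = 3.6408
Step 4: Proximal objective.
0.5*||prox-x||^2 = 1.0658
lambda*||prox|| = 5.3156
Total = 6.3813


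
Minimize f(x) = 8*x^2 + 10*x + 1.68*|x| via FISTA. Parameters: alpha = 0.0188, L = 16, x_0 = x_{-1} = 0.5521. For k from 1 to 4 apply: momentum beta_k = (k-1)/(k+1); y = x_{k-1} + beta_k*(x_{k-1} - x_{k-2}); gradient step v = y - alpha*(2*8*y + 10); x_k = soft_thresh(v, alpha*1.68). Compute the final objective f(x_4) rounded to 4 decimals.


FISTA on f(x) = 8*x^2 + 10*x + 1.68*|x|
L = 16, alpha = 0.0188
Iteration 1: beta = 0.0, y = 0.5521 + 0.0*(0.5521 - 0.5521) = 0.5521
  grad(y) = 18.8336, v = y - alpha*grad = 0.198
  prox(v) = soft_thresh(0.198, 0.0316) = 0.1664
Iteration 2: beta = 0.3333, y = 0.1664 + 0.3333*(0.1664 - 0.5521) = 0.0379
  grad(y) = 10.6063, v = y - alpha*grad = -0.1615
  prox(v) = soft_thresh(-0.1615, 0.0316) = -0.1299
Iteration 3: beta = 0.5, y = -0.1299 + 0.5*(-0.1299 - 0.1664) = -0.2781
  grad(y) = 5.5503, v = y - alpha*grad = -0.3825
  prox(v) = soft_thresh(-0.3825, 0.0316) = -0.3509
Iteration 4: beta = 0.6, y = -0.3509 + 0.6*(-0.3509 + 0.1299) = -0.4834
  grad(y) = 2.2651, v = y - alpha*grad = -0.526
  prox(v) = soft_thresh(-0.526, 0.0316) = -0.4944
f(x_4) = 8*(-0.4944)^2 + 10*(-0.4944) + 1.68*|-0.4944| = -2.158


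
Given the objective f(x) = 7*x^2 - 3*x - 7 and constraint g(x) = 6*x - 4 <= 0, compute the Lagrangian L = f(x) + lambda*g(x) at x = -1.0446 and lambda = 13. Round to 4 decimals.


Step 1: Evaluate f(x).
f(-1.0446) = 7*(-1.0446)^2 - 3*(-1.0446) - 7 = 3.7721
Step 2: Evaluate g(x).
g(-1.0446) = 6*-1.0446 - 4 = -10.2676
Step 3: Compute Lagrangian.
L = 3.7721 + 13*-10.2676 = -129.7067


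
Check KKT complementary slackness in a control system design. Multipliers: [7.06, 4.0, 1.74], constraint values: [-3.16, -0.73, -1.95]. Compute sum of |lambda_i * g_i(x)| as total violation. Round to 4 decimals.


KKT complementary slackness check:
lambda_1 * g_1 = 7.06 * -3.16 = -22.3096
lambda_2 * g_2 = 4.0 * -0.73 = -2.92
lambda_3 * g_3 = 1.74 * -1.95 = -3.393
Total violation = 22.3096 + 2.92 + 3.393 = 28.6226


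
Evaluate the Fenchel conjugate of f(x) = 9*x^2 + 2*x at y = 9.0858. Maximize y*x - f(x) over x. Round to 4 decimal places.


f*(y) = sup_x {y*x - a*x^2 - b*x} = sup_x {(y-b)*x - a*x^2}
FOC: (y - b) - 2a*x = 0 => x* = (y - b)/(2a)
x* = (9.0858 - 2)/(2*9) = 0.3937
f*(9.0858) = (y-b)^2/(4a) = (9.0858 - 2)^2/(4*9)
= 50.2086/36 = 1.3947


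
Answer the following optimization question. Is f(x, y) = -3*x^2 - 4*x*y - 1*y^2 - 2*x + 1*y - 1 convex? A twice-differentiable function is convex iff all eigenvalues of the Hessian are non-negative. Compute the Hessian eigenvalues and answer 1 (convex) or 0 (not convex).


The Hessian of f(x,y) = -3*x^2 - 4*x*y - 1*y^2 - 2*x + 1*y - 1 is:
H = [[-6, -4], [-4, -2]]
Trace = -6 - 2 = -8
Determinant = -6*-2 - (-4)^2 = -4
Discriminant = (-8)^2 - 4*-4 = 80.0
Eigenvalues: lambda_1 = -8.4721, lambda_2 = 0.4721
The function is not convex.

0


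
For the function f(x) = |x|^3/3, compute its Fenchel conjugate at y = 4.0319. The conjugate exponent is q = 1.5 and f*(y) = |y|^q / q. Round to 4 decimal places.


The conjugate exponent q satisfies 1/p + 1/q = 1.
p = 3, so q = 3/(3 - 1) = 1.5
|y|^q = 4.0319^1.5 = 8.0959
f*(4.0319) = 8.0959 / 1.5 = 5.3973


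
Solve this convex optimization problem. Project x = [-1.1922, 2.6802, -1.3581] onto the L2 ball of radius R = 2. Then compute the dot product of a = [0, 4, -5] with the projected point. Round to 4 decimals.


Step 1: Compute ||x|| (intermediates to 6 decimals).
||x|| = sqrt((-1.1922)^2 + 2.6802^2 + (-1.3581)^2) = 3.23253
Step 2: Project.
Since ||x|| > R, scale = R/||x|| = 2/3.23253 = 0.61871, proj(x) = scale * x
proj(x) = [-0.737626, 1.658267, -0.84027]
Step 3: Dot product.
a^T * proj(x) = 0*(-0.737626) + 4*1.658267 - 5*(-0.84027) = 10.8344


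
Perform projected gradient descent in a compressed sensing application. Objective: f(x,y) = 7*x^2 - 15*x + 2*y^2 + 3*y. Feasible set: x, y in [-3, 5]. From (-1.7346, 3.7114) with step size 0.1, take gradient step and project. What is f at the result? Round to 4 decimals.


Step 1: Compute gradient at (-1.7346, 3.7114).
grad_x = 2*7*-1.7346 - 15 = -39.2844
grad_y = 2*2*3.7114 + 3 = 17.8456
Step 2: Gradient step.
x_raw = -1.7346 - 0.1*-39.2844 = 2.1938
y_raw = 3.7114 - 0.1*17.8456 = 1.9268
Step 3: Project onto [-3, 5].
x_proj = clip(2.1938) = 2.1938
y_proj = clip(1.9268) = 1.9268
Step 4: Evaluate f.
f(2.1938, 1.9268) = 13.9889


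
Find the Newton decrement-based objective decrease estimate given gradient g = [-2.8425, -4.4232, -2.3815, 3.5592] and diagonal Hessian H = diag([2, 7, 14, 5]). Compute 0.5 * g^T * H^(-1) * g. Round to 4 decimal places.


Step 1: H is diagonal, so H^(-1) * g = [-1.4213, -0.6319, -0.1701, 0.7118].
Step 2: g^T H^(-1) g = sum_i g_i^2 / H_ii
  = (-2.8425)^2/2 + (-4.4232)^2/7 + (-2.3815)^2/14 + (3.5592)^2/5
  = 4.0399 + 2.795 + 0.4051 + 2.5336 = 9.7736
Step 3: Objective decrease = 0.5 * g^T H^(-1) g = 4.8868


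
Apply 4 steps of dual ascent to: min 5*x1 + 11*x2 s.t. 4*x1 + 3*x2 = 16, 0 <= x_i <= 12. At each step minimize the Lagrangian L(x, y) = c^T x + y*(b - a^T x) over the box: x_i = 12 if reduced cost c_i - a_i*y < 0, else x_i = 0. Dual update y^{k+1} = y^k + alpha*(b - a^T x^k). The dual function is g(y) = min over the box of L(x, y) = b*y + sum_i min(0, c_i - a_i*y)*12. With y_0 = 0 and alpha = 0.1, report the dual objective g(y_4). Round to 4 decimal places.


Dual ascent for LP: min 5*x1 + 11*x2, 4*x1 + 3*x2 = 16, 0 <= x_i <= 12
Step 1: y^k = 0.0, reduced costs: (5.0, 11.0)
  x^k = (0.0, 0.0), subgradient = b - a^T x = 16.0
  y^{k+1} = 0.0 + 0.1*16.0 = 1.6
Step 2: y^k = 1.6, reduced costs: (-1.4, 6.2)
  x^k = (12.0, 0.0), subgradient = b - a^T x = -32.0
  y^{k+1} = 1.6 + 0.1*-32.0 = -1.6
Step 3: y^k = -1.6, reduced costs: (11.4, 15.8)
  x^k = (0.0, 0.0), subgradient = b - a^T x = 16.0
  y^{k+1} = -1.6 + 0.1*16.0 = 0.0
Step 4: y^k = 0.0, reduced costs: (5.0, 11.0)
  x^k = (0.0, 0.0), subgradient = b - a^T x = 16.0
  y^{k+1} = 0.0 + 0.1*16.0 = 1.6
Dual objective at y_4 = 1.6: reduced costs (-1.4, 6.2), box minimizer x = (12.0, 0.0)
g(y_4) = b*y + (c1 - a1*y)*x1 + (c2 - a2*y)*x2 = 16*1.6 + (-1.4)*12.0 + 6.2*0.0 = 25.6 - 16.8 + 0.0 = 8.8


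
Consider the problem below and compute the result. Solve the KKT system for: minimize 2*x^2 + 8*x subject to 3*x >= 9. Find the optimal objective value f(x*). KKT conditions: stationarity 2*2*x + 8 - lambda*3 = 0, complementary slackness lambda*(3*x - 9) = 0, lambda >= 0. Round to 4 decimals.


Step 1: Try lambda = 0 (constraint inactive).
x_unc = -8/(2*2) = -2.0
Check: 3*-2.0 = -6.0 < 9 -- violated!
Step 2: Constraint must be active: 3*x = 9
x* = 9/3 = 3.0
lambda = (2*2*3.0 + 8)/3 = 6.6667
Step 3: Compute optimal value.
f(x*) = 2*3.0^2 + 8*3.0 = 42.0


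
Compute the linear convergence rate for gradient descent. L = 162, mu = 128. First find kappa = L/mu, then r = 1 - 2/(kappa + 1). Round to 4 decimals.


Step 1: Compute the condition number.
kappa = L/mu = 162/128 = 1.2656
Step 2: Compute the convergence rate.
r = 1 - 2/(kappa + 1) = 1 - 2*mu/(L + mu) = (L - mu)/(L + mu) = 34/290 = 0.1172


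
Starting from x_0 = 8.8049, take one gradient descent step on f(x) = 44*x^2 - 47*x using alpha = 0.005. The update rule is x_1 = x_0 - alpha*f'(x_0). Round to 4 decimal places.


We compute the gradient at x_0 and apply the update.
f'(x) = 88*x - 47
f'(8.8049) = 88*8.8049 - 47 = 727.8312
x_1 = 8.8049 - 0.005*727.8312 = 5.1657


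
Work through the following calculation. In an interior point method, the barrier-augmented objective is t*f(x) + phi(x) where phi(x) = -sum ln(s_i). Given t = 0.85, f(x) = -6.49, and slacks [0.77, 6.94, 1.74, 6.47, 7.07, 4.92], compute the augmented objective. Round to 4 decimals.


Step 1: Compute log-barrier.
ln values: [-0.2614, 1.9373, 0.5539, 1.8672, 1.9559, 1.5933]
phi = -(-0.2614 + 1.9373 + 0.5539 + 1.8672 + 1.9559 + 1.5933) = -7.6462
Step 2: Compute augmented objective.
t*f(x) = 0.85*-6.49 = -5.5165
Total = -5.5165 - 7.6462 = -13.1627


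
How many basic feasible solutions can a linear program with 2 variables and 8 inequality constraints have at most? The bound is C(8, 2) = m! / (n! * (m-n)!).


Each vertex corresponds to some choice of n active constraints out of m, so the number of vertices is at most C(m, n) = m! / (n!(m-n)!).
m = 8, n = 2
Numerator: 8 * 7
Denominator: 2! = 2
C(8, 2) = 28


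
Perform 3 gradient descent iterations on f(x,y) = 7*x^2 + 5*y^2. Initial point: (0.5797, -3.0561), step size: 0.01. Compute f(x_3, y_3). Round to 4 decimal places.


Gradient descent on f(x,y) = 7*x^2 + 5*y^2.
Starting point: (0.5797, -3.0561), alpha = 0.01
Step 1: grad_x = 2*7*0.5797 = 8.1158, grad_y = 2*5*-3.0561 = -30.561
  x_1 = 0.5797 - 0.01*8.1158 = 0.4985
  y_1 = -3.0561 - 0.01*-30.561 = -2.7505
Step 2: grad_x = 2*7*0.4985 = 6.9796, grad_y = 2*5*-2.7505 = -27.5049
  x_2 = 0.4985 - 0.01*6.9796 = 0.4287
  y_2 = -2.7505 - 0.01*-27.5049 = -2.4754
Step 3: grad_x = 2*7*0.4287 = 6.0024, grad_y = 2*5*-2.4754 = -24.7544
  x_3 = 0.4287 - 0.01*6.0024 = 0.3687
  y_3 = -2.4754 - 0.01*-24.7544 = -2.2279
f(0.3687, -2.2279) = 7*0.3687^2 + 5*(-2.2279)^2 = 25.7693


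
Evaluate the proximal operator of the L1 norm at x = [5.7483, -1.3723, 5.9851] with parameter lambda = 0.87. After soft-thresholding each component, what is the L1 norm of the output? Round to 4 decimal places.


Soft-thresholding with lambda = 0.87:
prox(5.7483) = sign(5.7483)*max(|5.7483| - 0.87, 0) = 4.8783
prox(-1.3723) = sign(-1.3723)*max(|-1.3723| - 0.87, 0) = -0.5023
prox(5.9851) = sign(5.9851)*max(|5.9851| - 0.87, 0) = 5.1151
prox(x) = [4.8783, -0.5023, 5.1151]
||prox(x)||_1 = 4.8783 + 0.5023 + 5.1151 = 10.4957


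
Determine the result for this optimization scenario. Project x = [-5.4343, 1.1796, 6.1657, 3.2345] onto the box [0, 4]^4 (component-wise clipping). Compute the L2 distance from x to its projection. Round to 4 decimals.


Project each component onto [0, 4].
clip(-5.4343) = 0.0, clip(1.1796) = 1.1796, clip(6.1657) = 4.0, clip(3.2345) = 3.2345
Projection = [0.0, 1.1796, 4.0, 3.2345]
Squared diffs: [29.5316, 0.0, 4.6903, 0.0]
Distance = sqrt(34.2219) = 5.8499


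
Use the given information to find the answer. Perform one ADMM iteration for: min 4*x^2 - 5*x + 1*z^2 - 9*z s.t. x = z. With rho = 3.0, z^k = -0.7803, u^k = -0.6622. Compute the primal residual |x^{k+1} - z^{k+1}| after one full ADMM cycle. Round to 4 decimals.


ADMM iteration with rho = 3.0, z^k = -0.7803, u^k = -0.6622
Step 1: x-update.
Minimize 4*x^2 - 5*x + (3.0/2)*(x + 0.7803 - 0.6622)^2
FOC: (2*4 + 3.0)*x = 5 + 3.0*(-0.7803 + 0.6622)
x^{k+1} = 0.4223
Step 2: z-update.
Minimize 1*z^2 - 9*z + (3.0/2)*(0.4223 - z - 0.6622)^2
FOC: (2*1 + 3.0)*z = 9 + 3.0*(0.4223 - 0.6622)
z^{k+1} = 1.6561
Step 3: u-update.
u^{k+1} = -0.6622 + 0.4223 - 1.6561 = -1.8959
Step 4: Primal residual = |0.4223 - 1.6561| = 1.2337


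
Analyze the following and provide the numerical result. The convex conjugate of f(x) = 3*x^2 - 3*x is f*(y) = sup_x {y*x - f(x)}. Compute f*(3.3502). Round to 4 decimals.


f*(y) = sup_x {y*x - a*x^2 - b*x} = sup_x {(y-b)*x - a*x^2}
FOC: (y - b) - 2a*x = 0 => x* = (y - b)/(2a)
x* = (3.3502 + 3)/(2*3) = 1.0584
f*(3.3502) = (y-b)^2/(4a) = (3.3502 + 3)^2/(4*3)
= 40.325/12 = 3.3604


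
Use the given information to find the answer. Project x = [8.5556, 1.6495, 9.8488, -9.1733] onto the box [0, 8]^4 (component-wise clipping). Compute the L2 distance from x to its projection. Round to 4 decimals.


Project each component onto [0, 8].
clip(8.5556) = 8.0, clip(1.6495) = 1.6495, clip(9.8488) = 8.0, clip(-9.1733) = 0.0
Projection = [8.0, 1.6495, 8.0, 0.0]
Squared diffs: [0.3087, 0.0, 3.4181, 84.1494]
Distance = sqrt(87.8762) = 9.3742


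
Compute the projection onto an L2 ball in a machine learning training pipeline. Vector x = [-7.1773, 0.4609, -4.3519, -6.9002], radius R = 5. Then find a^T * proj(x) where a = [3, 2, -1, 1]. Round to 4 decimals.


Step 1: Compute ||x|| (intermediates to 6 decimals).
||x|| = sqrt((-7.1773)^2 + 0.4609^2 + (-4.3519)^2 + (-6.9002)^2) = 10.875562
Step 2: Project.
Since ||x|| > R, scale = R/||x|| = 5/10.875562 = 0.459746, proj(x) = scale * x
proj(x) = [-3.299735, 0.211897, -2.000769, -3.172339]
Step 3: Dot product.
a^T * proj(x) = 3*(-3.299735) + 2*0.211897 - 1*(-2.000769) + 1*(-3.172339) = -10.647


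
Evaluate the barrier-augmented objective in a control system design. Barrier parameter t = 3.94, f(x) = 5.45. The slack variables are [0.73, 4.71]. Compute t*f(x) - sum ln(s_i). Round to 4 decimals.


Step 1: Compute log-barrier.
ln values: [-0.3147, 1.5497]
phi = -(-0.3147 + 1.5497) = -1.235
Step 2: Compute augmented objective.
t*f(x) = 3.94*5.45 = 21.473
Total = 21.473 - 1.235 = 20.238


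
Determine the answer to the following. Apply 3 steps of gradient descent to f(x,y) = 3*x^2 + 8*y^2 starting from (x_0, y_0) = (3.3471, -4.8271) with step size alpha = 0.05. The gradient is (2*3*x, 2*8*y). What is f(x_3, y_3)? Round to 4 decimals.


Gradient descent on f(x,y) = 3*x^2 + 8*y^2.
Starting point: (3.3471, -4.8271), alpha = 0.05
Step 1: grad_x = 2*3*3.3471 = 20.0826, grad_y = 2*8*-4.8271 = -77.2336
  x_1 = 3.3471 - 0.05*20.0826 = 2.343
  y_1 = -4.8271 - 0.05*-77.2336 = -0.9654
Step 2: grad_x = 2*3*2.343 = 14.0578, grad_y = 2*8*-0.9654 = -15.4467
  x_2 = 2.343 - 0.05*14.0578 = 1.6401
  y_2 = -0.9654 - 0.05*-15.4467 = -0.1931
Step 3: grad_x = 2*3*1.6401 = 9.8405, grad_y = 2*8*-0.1931 = -3.0893
  x_3 = 1.6401 - 0.05*9.8405 = 1.1481
  y_3 = -0.1931 - 0.05*-3.0893 = -0.0386
f(1.1481, -0.0386) = 3*1.1481^2 + 8*(-0.0386)^2 = 3.966


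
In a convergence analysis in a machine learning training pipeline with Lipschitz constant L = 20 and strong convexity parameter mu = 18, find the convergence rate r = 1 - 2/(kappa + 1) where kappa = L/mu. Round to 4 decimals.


Step 1: Compute the condition number.
kappa = L/mu = 20/18 = 1.1111
Step 2: Compute the convergence rate.
r = 1 - 2/(kappa + 1) = 1 - 2*mu/(L + mu) = (L - mu)/(L + mu) = 2/38 = 0.0526


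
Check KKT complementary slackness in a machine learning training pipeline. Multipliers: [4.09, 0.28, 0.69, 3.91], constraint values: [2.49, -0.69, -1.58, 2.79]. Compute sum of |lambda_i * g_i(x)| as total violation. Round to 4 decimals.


KKT complementary slackness check:
lambda_1 * g_1 = 4.09 * 2.49 = 10.1841
lambda_2 * g_2 = 0.28 * -0.69 = -0.1932
lambda_3 * g_3 = 0.69 * -1.58 = -1.0902
lambda_4 * g_4 = 3.91 * 2.79 = 10.9089
Total violation = 10.1841 + 0.1932 + 1.0902 + 10.9089 = 22.3764


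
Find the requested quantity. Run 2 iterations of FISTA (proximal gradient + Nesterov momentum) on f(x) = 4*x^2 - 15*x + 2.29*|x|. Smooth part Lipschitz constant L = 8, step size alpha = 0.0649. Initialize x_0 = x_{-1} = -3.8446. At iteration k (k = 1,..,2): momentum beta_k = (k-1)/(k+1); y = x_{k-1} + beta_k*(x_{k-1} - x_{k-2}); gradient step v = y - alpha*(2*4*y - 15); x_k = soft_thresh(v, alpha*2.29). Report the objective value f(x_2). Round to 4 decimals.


FISTA on f(x) = 4*x^2 - 15*x + 2.29*|x|
L = 8, alpha = 0.0649
Iteration 1: beta = 0.0, y = -3.8446 + 0.0*(-3.8446 + 3.8446) = -3.8446
  grad(y) = -45.7568, v = y - alpha*grad = -0.875
  prox(v) = soft_thresh(-0.875, 0.1486) = -0.7264
Iteration 2: beta = 0.3333, y = -0.7264 + 0.3333*(-0.7264 + 3.8446) = 0.313
  grad(y) = -12.4956, v = y - alpha*grad = 1.124
  prox(v) = soft_thresh(1.124, 0.1486) = 0.9754
f(x_2) = 4*0.9754^2 - 15*0.9754 + 2.29*|0.9754| = -8.5917


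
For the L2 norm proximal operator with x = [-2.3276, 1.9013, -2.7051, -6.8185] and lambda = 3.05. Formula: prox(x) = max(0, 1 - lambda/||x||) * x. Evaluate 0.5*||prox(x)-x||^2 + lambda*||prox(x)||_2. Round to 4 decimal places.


Step 1: Compute ||x||.
||x|| = 7.9273
Step 2: Compute scaling factor.
scale = max(0, 1 - 3.05/7.9273) = 0.6153
Step 3: prox(x) = [-1.4321, 1.1698, -1.6643, -4.1951]
||prox(x)|| = 4.8773
Step 4: Proximal objective.
0.5*||prox-x||^2 = 4.6513
lambda*||prox|| = 14.8758
Total = 19.527


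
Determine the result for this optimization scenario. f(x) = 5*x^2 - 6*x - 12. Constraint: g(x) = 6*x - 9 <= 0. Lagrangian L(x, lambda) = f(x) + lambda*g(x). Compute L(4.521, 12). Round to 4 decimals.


Step 1: Evaluate f(x).
f(4.521) = 5*4.521^2 - 6*4.521 - 12 = 63.0712
Step 2: Evaluate g(x).
g(4.521) = 6*4.521 - 9 = 18.126
Step 3: Compute Lagrangian.
L = 63.0712 + 12*18.126 = 280.5832


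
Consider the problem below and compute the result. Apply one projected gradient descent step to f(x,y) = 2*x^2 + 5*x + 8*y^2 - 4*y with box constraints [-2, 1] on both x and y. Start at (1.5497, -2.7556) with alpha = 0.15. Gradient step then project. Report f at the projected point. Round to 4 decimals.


Step 1: Compute gradient at (1.5497, -2.7556).
grad_x = 2*2*1.5497 + 5 = 11.1988
grad_y = 2*8*-2.7556 - 4 = -48.0896
Step 2: Gradient step.
x_raw = 1.5497 - 0.15*11.1988 = -0.1301
y_raw = -2.7556 - 0.15*-48.0896 = 4.4578
Step 3: Project onto [-2, 1].
x_proj = clip(-0.1301) = -0.1301
y_proj = clip(4.4578) = 1.0
Step 4: Evaluate f.
f(-0.1301, 1.0) = 3.3833


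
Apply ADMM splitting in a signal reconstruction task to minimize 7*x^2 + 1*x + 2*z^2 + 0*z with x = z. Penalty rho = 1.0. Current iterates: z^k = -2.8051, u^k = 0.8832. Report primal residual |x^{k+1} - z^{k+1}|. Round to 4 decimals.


ADMM iteration with rho = 1.0, z^k = -2.8051, u^k = 0.8832
Step 1: x-update.
Minimize 7*x^2 + 1*x + (1.0/2)*(x + 2.8051 + 0.8832)^2
FOC: (2*7 + 1.0)*x = -1 + 1.0*(-2.8051 - 0.8832)
x^{k+1} = -0.3126
Step 2: z-update.
Minimize 2*z^2 + 0*z + (1.0/2)*(-0.3126 - z + 0.8832)^2
FOC: (2*2 + 1.0)*z = 0 + 1.0*(-0.3126 + 0.8832)
z^{k+1} = 0.1141
Step 3: u-update.
u^{k+1} = 0.8832 - 0.3126 - 0.1141 = 0.4565
Step 4: Primal residual = |-0.3126 - 0.1141| = 0.4267


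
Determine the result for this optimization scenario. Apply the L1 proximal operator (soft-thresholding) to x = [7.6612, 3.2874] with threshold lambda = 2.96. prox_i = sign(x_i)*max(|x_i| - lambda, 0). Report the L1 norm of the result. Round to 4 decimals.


Soft-thresholding with lambda = 2.96:
prox(7.6612) = sign(7.6612)*max(|7.6612| - 2.96, 0) = 4.7012
prox(3.2874) = sign(3.2874)*max(|3.2874| - 2.96, 0) = 0.3274
prox(x) = [4.7012, 0.3274]
||prox(x)||_1 = 4.7012 + 0.3274 = 5.0286


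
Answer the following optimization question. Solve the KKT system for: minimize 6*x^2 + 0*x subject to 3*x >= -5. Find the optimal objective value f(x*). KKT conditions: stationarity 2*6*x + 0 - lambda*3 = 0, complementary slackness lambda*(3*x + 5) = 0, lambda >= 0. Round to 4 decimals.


Step 1: Try lambda = 0 (constraint inactive).
Stationarity: 2*6*x + 0 = 0
x* = 0/(2*6) = 0.0
Check constraint: 3*0.0 = 0.0 >= -5 -- satisfied.
Step 2: Compute optimal value.
f(x*) = 6*0.0^2 + 0*0.0 = 0.0


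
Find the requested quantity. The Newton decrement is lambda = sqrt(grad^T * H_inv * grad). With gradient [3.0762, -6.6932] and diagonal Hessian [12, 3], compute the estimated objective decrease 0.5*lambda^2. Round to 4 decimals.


Step 1: H is diagonal, so H^(-1) * g = [0.2564, -2.2311].
Step 2: g^T H^(-1) g = sum_i g_i^2 / H_ii
  = (3.0762)^2/12 + (-6.6932)^2/3
  = 0.7886 + 14.933 = 15.7216
Step 3: Objective decrease = 0.5 * g^T H^(-1) g = 7.8608


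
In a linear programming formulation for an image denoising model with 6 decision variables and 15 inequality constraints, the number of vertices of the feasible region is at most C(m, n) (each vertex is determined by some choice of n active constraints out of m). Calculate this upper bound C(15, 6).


Each vertex corresponds to some choice of n active constraints out of m, so the number of vertices is at most C(m, n) = m! / (n!(m-n)!).
m = 15, n = 6
Numerator: 15 * 14 * 13 * 12 * 11 * 10
Denominator: 6! = 720
C(15, 6) = 5005


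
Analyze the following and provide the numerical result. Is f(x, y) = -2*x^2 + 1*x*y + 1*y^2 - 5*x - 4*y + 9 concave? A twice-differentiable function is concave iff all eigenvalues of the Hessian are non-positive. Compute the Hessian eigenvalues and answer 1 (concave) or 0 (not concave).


The Hessian of f(x,y) = -2*x^2 + 1*x*y + 1*y^2 - 5*x - 4*y + 9 is:
H = [[-4, 1], [1, 2]]
Trace = -4 + 2 = -2
Determinant = -4*2 - (1)^2 = -9
Discriminant = (-2)^2 - 4*-9 = 40.0
Eigenvalues: lambda_1 = -4.1623, lambda_2 = 2.1623
The function is not concave.

0


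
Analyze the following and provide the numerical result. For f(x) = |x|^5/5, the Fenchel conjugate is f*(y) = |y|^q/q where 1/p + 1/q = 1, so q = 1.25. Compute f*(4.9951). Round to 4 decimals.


The conjugate exponent q satisfies 1/p + 1/q = 1.
p = 5, so q = 5/(5 - 1) = 1.25
|y|^q = 4.9951^1.25 = 7.4676
f*(4.9951) = 7.4676 / 1.25 = 5.9741


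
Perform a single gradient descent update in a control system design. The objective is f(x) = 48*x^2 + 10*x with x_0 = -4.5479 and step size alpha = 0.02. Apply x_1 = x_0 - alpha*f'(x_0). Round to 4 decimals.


We compute the gradient at x_0 and apply the update.
f'(x) = 96*x + 10
f'(-4.5479) = 96*-4.5479 + 10 = -426.5984
x_1 = -4.5479 - 0.02*-426.5984 = 3.9841


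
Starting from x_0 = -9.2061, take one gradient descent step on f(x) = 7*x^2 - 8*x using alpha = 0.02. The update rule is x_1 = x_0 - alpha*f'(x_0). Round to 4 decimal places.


We compute the gradient at x_0 and apply the update.
f'(x) = 14*x - 8
f'(-9.2061) = 14*-9.2061 - 8 = -136.8854
x_1 = -9.2061 - 0.02*-136.8854 = -6.4684


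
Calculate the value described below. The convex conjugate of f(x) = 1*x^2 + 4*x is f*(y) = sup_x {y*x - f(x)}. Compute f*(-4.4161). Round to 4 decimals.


f*(y) = sup_x {y*x - a*x^2 - b*x} = sup_x {(y-b)*x - a*x^2}
FOC: (y - b) - 2a*x = 0 => x* = (y - b)/(2a)
x* = (-4.4161 - 4)/(2*1) = -4.2081
f*(-4.4161) = (y-b)^2/(4a) = (-4.4161 - 4)^2/(4*1)
= 70.8307/4 = 17.7077


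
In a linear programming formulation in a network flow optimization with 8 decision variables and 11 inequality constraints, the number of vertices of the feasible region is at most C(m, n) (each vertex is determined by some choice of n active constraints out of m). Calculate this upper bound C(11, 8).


Each vertex corresponds to some choice of n active constraints out of m, so the number of vertices is at most C(m, n) = m! / (n!(m-n)!).
m = 11, n = 8
Numerator: 11 * 10 * 9 * 8 * 7 * 6 * 5 * 4
Denominator: 8! = 40320
C(11, 8) = 165


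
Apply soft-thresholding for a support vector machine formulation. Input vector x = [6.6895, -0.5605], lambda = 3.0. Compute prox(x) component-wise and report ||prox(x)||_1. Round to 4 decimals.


Soft-thresholding with lambda = 3.0:
prox(6.6895) = sign(6.6895)*max(|6.6895| - 3.0, 0) = 3.6895
prox(-0.5605) = sign(-0.5605)*max(|-0.5605| - 3.0, 0) = 0.0
prox(x) = [3.6895, 0.0]
||prox(x)||_1 = 3.6895 + 0.0 = 3.6895


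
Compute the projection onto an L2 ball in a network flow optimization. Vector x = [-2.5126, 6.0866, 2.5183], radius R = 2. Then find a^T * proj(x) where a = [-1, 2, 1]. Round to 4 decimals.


Step 1: Compute ||x|| (intermediates to 6 decimals).
||x|| = sqrt((-2.5126)^2 + 6.0866^2 + 2.5183^2) = 7.049943
Step 2: Project.
Since ||x|| > R, scale = R/||x|| = 2/7.049943 = 0.28369, proj(x) = scale * x
proj(x) = [-0.712799, 1.726708, 0.714417]
Step 3: Dot product.
a^T * proj(x) = -1*(-0.712799) + 2*1.726708 + 1*0.714417 = 4.8806


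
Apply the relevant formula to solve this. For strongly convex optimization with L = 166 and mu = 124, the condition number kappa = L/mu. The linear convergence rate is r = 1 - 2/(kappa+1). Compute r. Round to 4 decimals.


Step 1: Compute the condition number.
kappa = L/mu = 166/124 = 1.3387
Step 2: Compute the convergence rate.
r = 1 - 2/(kappa + 1) = 1 - 2*mu/(L + mu) = (L - mu)/(L + mu) = 42/290 = 0.1448


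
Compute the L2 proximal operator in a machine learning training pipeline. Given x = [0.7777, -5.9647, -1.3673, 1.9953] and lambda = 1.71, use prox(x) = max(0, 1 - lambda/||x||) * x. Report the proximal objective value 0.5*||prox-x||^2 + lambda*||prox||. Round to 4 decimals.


Step 1: Compute ||x||.
||x|| = 6.4833
Step 2: Compute scaling factor.
scale = max(0, 1 - 1.71/6.4833) = 0.7362
Step 3: prox(x) = [0.5726, -4.3915, -1.0067, 1.469]
||prox(x)|| = 4.7733
Step 4: Proximal objective.
0.5*||prox-x||^2 = 1.4621
lambda*||prox|| = 8.1623
Total = 9.6244


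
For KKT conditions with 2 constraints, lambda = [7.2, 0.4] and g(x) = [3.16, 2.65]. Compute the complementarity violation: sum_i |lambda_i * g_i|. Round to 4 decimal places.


KKT complementary slackness check:
lambda_1 * g_1 = 7.2 * 3.16 = 22.752
lambda_2 * g_2 = 0.4 * 2.65 = 1.06
Total violation = 22.752 + 1.06 = 23.812


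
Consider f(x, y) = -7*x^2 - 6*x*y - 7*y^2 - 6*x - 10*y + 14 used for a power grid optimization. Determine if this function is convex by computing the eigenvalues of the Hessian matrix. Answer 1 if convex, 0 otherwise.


The Hessian of f(x,y) = -7*x^2 - 6*x*y - 7*y^2 - 6*x - 10*y + 14 is:
H = [[-14, -6], [-6, -14]]
Trace = -14 - 14 = -28
Determinant = -14*-14 - (-6)^2 = 160
Discriminant = (-28)^2 - 4*160 = 144.0
Eigenvalues: lambda_1 = -20.0, lambda_2 = -8.0
The function is not convex.

0


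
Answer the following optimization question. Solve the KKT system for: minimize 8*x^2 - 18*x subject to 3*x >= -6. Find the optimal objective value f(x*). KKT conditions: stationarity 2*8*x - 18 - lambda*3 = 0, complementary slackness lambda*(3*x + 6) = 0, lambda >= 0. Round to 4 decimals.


Step 1: Try lambda = 0 (constraint inactive).
Stationarity: 2*8*x - 18 = 0
x* = 18/(2*8) = 1.125
Check constraint: 3*1.125 = 3.375 >= -6 -- satisfied.
Step 2: Compute optimal value.
f(x*) = 8*1.125^2 - 18*1.125 = -10.125


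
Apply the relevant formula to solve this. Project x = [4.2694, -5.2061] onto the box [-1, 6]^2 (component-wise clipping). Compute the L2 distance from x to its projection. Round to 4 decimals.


Project each component onto [-1, 6].
clip(4.2694) = 4.2694, clip(-5.2061) = -1.0
Projection = [4.2694, -1.0]
Squared diffs: [0.0, 17.6913]
Distance = sqrt(17.6913) = 4.2061


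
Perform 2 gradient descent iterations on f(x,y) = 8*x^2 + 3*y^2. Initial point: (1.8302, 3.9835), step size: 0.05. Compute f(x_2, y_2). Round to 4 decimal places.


Gradient descent on f(x,y) = 8*x^2 + 3*y^2.
Starting point: (1.8302, 3.9835), alpha = 0.05
Step 1: grad_x = 2*8*1.8302 = 29.2832, grad_y = 2*3*3.9835 = 23.901
  x_1 = 1.8302 - 0.05*29.2832 = 0.366
  y_1 = 3.9835 - 0.05*23.901 = 2.7885
Step 2: grad_x = 2*8*0.366 = 5.8566, grad_y = 2*3*2.7885 = 16.7307
  x_2 = 0.366 - 0.05*5.8566 = 0.0732
  y_2 = 2.7885 - 0.05*16.7307 = 1.9519
f(0.0732, 1.9519) = 8*0.0732^2 + 3*1.9519^2 = 11.4728


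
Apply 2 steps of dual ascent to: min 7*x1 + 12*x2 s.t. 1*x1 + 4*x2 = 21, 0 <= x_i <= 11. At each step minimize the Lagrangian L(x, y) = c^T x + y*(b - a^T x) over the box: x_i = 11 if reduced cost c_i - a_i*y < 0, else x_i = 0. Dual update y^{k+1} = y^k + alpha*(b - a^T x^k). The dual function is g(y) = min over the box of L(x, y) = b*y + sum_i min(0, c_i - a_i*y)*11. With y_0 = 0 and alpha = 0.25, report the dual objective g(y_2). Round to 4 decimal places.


Dual ascent for LP: min 7*x1 + 12*x2, 1*x1 + 4*x2 = 21, 0 <= x_i <= 11
Step 1: y^k = 0.0, reduced costs: (7.0, 12.0)
  x^k = (0.0, 0.0), subgradient = b - a^T x = 21.0
  y^{k+1} = 0.0 + 0.25*21.0 = 5.25
Step 2: y^k = 5.25, reduced costs: (1.75, -9.0)
  x^k = (0.0, 11.0), subgradient = b - a^T x = -23.0
  y^{k+1} = 5.25 + 0.25*-23.0 = -0.5
Dual objective at y_2 = -0.5: reduced costs (7.5, 14.0), box minimizer x = (0.0, 0.0)
g(y_2) = b*y + (c1 - a1*y)*x1 + (c2 - a2*y)*x2 = 21*(-0.5) + 7.5*0.0 + 14.0*0.0 = -10.5 + 0.0 + 0.0 = -10.5


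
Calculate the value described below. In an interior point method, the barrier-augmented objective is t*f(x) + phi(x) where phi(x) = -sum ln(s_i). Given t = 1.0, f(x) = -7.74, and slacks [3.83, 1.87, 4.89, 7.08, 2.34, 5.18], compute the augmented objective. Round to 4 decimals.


Step 1: Compute log-barrier.
ln values: [1.3429, 0.6259, 1.5872, 1.9573, 0.8502, 1.6448]
phi = -(1.3429 + 0.6259 + 1.5872 + 1.9573 + 0.8502 + 1.6448) = -8.0082
Step 2: Compute augmented objective.
t*f(x) = 1.0*-7.74 = -7.74
Total = -7.74 - 8.0082 = -15.7482


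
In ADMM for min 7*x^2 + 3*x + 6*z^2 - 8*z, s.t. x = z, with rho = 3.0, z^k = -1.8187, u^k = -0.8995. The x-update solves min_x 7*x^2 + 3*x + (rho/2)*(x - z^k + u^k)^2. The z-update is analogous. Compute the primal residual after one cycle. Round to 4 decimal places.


ADMM iteration with rho = 3.0, z^k = -1.8187, u^k = -0.8995
Step 1: x-update.
Minimize 7*x^2 + 3*x + (3.0/2)*(x + 1.8187 - 0.8995)^2
FOC: (2*7 + 3.0)*x = -3 + 3.0*(-1.8187 + 0.8995)
x^{k+1} = -0.3387
Step 2: z-update.
Minimize 6*z^2 - 8*z + (3.0/2)*(-0.3387 - z - 0.8995)^2
FOC: (2*6 + 3.0)*z = 8 + 3.0*(-0.3387 - 0.8995)
z^{k+1} = 0.2857
Step 3: u-update.
u^{k+1} = -0.8995 - 0.3387 - 0.2857 = -1.5239
Step 4: Primal residual = |-0.3387 - 0.2857| = 0.6244
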